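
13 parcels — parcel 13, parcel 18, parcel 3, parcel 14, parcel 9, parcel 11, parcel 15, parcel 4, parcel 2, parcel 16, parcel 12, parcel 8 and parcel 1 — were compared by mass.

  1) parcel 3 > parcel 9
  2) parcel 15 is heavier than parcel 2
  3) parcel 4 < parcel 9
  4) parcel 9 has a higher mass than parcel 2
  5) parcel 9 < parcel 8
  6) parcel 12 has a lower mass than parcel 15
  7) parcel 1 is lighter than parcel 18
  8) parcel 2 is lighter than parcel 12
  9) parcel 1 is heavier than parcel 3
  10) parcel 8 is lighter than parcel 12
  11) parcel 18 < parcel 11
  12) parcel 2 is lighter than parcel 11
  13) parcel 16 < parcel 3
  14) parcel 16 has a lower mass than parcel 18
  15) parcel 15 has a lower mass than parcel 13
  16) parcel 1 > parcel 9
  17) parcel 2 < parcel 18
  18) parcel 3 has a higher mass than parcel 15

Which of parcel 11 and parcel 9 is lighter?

Chaining the given relations: parcel 9 < parcel 8 < parcel 12 < parcel 15 < parcel 3 < parcel 1 < parcel 18 < parcel 11.
So parcel 9 < parcel 11; parcel 9 is the lighter of the two.

parcel 9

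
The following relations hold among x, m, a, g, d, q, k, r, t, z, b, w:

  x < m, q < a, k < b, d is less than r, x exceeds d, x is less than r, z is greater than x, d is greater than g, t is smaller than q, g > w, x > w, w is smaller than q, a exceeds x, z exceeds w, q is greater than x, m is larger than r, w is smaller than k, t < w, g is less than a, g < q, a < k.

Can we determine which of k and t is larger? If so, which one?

t < w and w < g give t < g.
With g < d: t < w < g < d.
Then d < x extends the chain to x.
Then x < q extends the chain to q.
Then q < a extends the chain to a.
With a < k: t < w < g < d < x < q < a < k.
So k is larger.

k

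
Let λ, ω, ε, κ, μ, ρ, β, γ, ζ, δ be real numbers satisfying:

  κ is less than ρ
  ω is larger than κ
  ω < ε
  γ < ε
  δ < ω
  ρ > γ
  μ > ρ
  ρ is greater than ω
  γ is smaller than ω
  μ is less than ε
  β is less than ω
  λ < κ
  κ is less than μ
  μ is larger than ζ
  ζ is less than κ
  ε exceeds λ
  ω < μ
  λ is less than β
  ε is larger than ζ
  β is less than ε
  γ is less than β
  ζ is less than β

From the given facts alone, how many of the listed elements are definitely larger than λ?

6

The elements the relations force above λ are β, κ, ω, ρ, μ, ε — no chain reaches any other.
That is 6.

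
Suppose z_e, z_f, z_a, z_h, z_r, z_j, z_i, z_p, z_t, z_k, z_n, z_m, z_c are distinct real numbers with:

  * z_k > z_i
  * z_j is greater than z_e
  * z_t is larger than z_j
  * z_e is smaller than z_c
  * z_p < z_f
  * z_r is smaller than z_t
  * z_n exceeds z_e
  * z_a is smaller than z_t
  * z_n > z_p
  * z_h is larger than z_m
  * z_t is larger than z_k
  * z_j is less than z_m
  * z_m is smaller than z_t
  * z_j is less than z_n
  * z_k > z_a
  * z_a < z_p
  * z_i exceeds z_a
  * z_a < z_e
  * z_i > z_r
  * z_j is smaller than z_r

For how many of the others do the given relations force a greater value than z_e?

From z_e the given relations immediately reach z_j, z_c, z_n.
From those, z_r, z_m, z_t — 6 in total.
From those, z_i, z_h — 8 in total.
From those, z_k — 9 in total.
Nothing else is reachable above z_e; 9 in all.

9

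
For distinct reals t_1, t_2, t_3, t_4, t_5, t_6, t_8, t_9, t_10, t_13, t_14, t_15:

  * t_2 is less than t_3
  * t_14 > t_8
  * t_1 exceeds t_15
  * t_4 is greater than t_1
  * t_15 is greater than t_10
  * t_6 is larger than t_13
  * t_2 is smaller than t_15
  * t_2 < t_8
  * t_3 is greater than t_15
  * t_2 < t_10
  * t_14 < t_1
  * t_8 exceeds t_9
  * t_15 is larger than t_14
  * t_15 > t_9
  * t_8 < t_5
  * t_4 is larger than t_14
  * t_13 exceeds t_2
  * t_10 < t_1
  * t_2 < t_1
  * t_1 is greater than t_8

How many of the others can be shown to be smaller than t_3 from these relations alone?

From t_3 the given relations immediately reach t_2, t_15.
From those, t_9, t_14, t_10 — 5 in total.
From those, t_8 — 6 in total.
No other element is forced below t_3 by the given relations, so the count is 6.

6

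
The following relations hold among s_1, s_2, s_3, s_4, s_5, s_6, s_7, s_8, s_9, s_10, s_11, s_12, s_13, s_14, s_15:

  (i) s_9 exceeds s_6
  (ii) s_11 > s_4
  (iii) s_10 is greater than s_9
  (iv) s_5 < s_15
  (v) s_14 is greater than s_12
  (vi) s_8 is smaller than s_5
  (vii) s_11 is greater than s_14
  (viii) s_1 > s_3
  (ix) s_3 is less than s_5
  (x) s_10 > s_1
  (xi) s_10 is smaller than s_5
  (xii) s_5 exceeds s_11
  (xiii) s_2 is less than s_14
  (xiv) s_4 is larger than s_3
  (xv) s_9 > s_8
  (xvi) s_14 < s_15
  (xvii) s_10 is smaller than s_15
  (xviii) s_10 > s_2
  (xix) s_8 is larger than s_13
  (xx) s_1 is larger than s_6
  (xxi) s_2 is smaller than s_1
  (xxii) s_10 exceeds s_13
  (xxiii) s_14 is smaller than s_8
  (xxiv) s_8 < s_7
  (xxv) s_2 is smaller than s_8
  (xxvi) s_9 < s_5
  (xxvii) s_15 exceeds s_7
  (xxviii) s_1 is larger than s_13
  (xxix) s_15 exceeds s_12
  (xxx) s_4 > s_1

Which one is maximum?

Chaining downward from s_15: directly below it, s_12, s_14, s_7, s_10, s_5; then s_13, s_2, s_3, s_1, s_8, s_9, s_11; then s_6, s_4.
That covers every other element, and nothing is given above s_15, so s_15 is the maximum.

s_15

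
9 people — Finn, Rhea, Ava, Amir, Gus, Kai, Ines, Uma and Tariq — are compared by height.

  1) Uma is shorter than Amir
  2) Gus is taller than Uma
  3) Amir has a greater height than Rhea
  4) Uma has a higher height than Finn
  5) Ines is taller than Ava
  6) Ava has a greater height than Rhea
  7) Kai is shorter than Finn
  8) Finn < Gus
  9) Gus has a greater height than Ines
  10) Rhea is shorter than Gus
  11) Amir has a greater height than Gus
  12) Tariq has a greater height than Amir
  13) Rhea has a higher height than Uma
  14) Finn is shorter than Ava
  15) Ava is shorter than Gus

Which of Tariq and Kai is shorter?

Chaining the given relations: Kai < Finn < Uma < Rhea < Ava < Ines < Gus < Amir < Tariq.
So Kai < Tariq; Kai is the shorter of the two.

Kai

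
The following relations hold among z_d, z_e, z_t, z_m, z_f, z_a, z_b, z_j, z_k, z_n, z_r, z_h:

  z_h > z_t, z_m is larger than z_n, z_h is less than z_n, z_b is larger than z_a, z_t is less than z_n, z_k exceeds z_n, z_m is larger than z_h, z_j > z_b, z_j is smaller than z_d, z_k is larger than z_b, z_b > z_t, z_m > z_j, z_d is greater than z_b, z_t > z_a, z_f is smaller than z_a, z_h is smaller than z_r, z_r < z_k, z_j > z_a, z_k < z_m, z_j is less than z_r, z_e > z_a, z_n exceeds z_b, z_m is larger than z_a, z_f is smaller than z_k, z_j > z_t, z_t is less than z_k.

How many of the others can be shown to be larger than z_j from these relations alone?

Directly above z_j: z_d, z_r, z_m.
One step further: z_k (4 so far).
Nothing else is reachable above z_j; 4 in all.

4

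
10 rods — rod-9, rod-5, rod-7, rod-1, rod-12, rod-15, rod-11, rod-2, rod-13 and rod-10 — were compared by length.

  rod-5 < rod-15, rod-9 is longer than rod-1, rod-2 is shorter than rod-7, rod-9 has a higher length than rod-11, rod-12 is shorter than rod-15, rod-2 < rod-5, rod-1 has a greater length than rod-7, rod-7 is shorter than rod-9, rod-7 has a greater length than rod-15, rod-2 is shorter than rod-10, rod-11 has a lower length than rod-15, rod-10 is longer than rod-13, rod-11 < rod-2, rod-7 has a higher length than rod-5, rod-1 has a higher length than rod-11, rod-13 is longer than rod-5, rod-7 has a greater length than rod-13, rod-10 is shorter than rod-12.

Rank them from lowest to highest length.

Nothing is placed below rod-11, so it is least; from there rod-11 < rod-2; rod-2 < rod-5; rod-5 < rod-13; rod-13 < rod-10; rod-10 < rod-12; rod-12 < rod-15; rod-15 < rod-7; rod-7 < rod-1; rod-1 < rod-9, each given directly.

rod-11 < rod-2 < rod-5 < rod-13 < rod-10 < rod-12 < rod-15 < rod-7 < rod-1 < rod-9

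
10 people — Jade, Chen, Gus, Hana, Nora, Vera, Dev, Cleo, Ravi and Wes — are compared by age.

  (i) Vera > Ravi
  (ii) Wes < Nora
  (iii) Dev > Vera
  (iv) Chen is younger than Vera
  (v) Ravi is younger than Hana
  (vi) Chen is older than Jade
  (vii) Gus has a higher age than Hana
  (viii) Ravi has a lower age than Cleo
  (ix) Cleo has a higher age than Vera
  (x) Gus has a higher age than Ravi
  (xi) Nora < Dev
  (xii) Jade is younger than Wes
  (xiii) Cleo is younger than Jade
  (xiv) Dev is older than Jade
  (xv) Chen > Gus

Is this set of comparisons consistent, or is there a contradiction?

Chaining the given relations yields Chen < Vera < Cleo < Jade, so Chen < Jade. But one relation states Jade < Chen. These cannot both hold.

inconsistent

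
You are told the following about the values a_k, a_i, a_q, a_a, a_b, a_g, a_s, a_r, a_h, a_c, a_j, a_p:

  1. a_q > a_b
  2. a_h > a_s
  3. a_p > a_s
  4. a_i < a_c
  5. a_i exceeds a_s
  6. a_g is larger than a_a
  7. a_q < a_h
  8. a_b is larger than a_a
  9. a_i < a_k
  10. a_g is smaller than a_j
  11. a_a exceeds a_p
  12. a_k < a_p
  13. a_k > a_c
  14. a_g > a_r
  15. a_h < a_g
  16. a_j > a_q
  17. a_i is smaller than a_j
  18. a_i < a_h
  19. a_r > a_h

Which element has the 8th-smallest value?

Piecing the relations together gives one ordering: a_s < a_i < a_c < a_k < a_p < a_a < a_b < a_q < a_h < a_r < a_g < a_j.
The 8th smallest is a_q.

a_q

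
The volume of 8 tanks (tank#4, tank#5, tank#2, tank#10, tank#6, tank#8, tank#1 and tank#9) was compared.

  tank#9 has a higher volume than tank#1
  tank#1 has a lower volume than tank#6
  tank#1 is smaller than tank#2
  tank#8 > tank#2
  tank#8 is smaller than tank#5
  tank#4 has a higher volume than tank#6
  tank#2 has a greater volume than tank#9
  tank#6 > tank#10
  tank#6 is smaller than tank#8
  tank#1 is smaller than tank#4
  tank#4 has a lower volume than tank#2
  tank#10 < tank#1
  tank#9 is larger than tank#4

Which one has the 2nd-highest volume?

tank#8

Piecing the relations together gives one ordering: tank#10 < tank#1 < tank#6 < tank#4 < tank#9 < tank#2 < tank#8 < tank#5.
The 2nd largest is tank#8.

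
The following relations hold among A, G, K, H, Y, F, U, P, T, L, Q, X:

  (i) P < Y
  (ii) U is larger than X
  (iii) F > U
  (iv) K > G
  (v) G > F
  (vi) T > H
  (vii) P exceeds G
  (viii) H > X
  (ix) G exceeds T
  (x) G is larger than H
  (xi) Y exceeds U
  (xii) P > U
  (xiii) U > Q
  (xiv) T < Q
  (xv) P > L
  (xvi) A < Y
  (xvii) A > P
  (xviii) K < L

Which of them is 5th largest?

K

Piecing the relations together gives one ordering: X < H < T < Q < U < F < G < K < L < P < A < Y.
The 5th largest is K.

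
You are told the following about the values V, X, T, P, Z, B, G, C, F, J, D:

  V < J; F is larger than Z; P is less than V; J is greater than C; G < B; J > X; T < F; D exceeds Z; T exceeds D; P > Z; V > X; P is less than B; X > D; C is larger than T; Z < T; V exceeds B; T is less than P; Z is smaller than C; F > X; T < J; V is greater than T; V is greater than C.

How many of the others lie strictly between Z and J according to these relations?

7

The relations place Z below J. An element lies strictly between them when it is forced above Z and also forced below J.
Above Z: {D, T, X, P, F, C, B, V}. Below J: {D, T, G, X, P, C, B, V}.
Intersection: {D, T, X, P, C, B, V} — 7.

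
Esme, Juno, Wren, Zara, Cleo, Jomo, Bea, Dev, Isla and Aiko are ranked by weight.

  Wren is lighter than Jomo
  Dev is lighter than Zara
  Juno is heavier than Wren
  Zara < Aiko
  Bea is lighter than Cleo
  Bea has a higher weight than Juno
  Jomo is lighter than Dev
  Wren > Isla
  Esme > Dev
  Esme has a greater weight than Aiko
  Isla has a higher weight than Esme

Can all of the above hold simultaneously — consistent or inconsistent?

Chaining the given relations yields Jomo < Dev < Zara < Aiko < Esme < Isla < Wren, so Jomo < Wren. But one relation states Wren < Jomo. These cannot both hold.

inconsistent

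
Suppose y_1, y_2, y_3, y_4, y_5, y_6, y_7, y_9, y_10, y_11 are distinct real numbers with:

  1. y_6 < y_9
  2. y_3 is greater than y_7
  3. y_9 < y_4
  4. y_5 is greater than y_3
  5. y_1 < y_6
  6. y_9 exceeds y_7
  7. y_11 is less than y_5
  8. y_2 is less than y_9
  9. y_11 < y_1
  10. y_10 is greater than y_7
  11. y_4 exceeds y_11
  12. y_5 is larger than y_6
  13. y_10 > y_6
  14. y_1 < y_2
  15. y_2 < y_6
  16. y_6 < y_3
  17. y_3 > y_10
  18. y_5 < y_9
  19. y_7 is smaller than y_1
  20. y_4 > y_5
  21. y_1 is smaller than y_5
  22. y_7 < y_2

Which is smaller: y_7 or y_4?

y_7

The relevant relations are y_7 < y_1; y_1 < y_2; y_2 < y_6; y_6 < y_10; y_10 < y_3; y_3 < y_5; y_5 < y_9; y_9 < y_4.
Chaining these gives y_7 < y_1 < y_2 < y_6 < y_10 < y_3 < y_5 < y_9 < y_4.
So y_7 < y_4; y_7 is the smaller of the two.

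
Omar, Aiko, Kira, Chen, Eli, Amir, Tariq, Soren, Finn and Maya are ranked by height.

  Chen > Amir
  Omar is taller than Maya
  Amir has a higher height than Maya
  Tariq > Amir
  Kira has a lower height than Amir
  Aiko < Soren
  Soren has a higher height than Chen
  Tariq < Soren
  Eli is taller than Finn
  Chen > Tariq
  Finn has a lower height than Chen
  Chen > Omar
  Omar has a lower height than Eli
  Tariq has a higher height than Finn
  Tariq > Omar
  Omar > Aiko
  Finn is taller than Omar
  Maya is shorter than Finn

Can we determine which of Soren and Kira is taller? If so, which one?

Kira < Amir < Tariq < Chen < Soren, by transitivity through Amir, Tariq, Chen.
So Soren is taller.

Soren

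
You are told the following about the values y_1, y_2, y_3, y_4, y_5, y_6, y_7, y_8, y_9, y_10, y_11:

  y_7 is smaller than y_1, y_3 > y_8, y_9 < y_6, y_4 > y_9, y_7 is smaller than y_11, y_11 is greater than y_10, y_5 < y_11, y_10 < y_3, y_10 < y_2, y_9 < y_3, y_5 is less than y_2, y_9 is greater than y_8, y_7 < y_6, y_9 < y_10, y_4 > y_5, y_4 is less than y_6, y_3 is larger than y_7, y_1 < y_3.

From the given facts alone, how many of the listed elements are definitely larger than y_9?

From y_9 the given relations immediately reach y_4, y_10, y_3, y_6.
From those, y_2, y_11 — 6 in total.
No other element is forced above y_9 by the given relations, so the count is 6.

6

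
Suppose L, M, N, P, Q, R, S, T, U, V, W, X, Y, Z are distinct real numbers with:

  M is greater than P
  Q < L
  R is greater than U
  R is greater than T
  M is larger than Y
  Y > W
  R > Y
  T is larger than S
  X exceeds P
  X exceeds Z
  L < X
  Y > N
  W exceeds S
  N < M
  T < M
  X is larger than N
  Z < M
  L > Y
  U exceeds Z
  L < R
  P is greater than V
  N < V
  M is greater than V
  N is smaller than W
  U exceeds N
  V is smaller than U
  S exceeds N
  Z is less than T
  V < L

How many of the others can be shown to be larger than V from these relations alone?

6

From V the given relations immediately reach U, L, P, M.
From those, X, R — 6 in total.
No other element is forced above V by the given relations, so the count is 6.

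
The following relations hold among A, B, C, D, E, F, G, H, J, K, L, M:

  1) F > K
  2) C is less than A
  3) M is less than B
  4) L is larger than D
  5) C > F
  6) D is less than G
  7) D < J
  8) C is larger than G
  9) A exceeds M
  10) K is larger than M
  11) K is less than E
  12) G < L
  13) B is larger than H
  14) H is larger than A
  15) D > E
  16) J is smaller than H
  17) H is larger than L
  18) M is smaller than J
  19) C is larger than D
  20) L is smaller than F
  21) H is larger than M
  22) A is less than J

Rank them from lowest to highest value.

Nothing is placed below M, so it is least; from there M < K; K < E; E < D; D < G; G < L; L < F; F < C; C < A; A < J; J < H; H < B, each given directly.

M < K < E < D < G < L < F < C < A < J < H < B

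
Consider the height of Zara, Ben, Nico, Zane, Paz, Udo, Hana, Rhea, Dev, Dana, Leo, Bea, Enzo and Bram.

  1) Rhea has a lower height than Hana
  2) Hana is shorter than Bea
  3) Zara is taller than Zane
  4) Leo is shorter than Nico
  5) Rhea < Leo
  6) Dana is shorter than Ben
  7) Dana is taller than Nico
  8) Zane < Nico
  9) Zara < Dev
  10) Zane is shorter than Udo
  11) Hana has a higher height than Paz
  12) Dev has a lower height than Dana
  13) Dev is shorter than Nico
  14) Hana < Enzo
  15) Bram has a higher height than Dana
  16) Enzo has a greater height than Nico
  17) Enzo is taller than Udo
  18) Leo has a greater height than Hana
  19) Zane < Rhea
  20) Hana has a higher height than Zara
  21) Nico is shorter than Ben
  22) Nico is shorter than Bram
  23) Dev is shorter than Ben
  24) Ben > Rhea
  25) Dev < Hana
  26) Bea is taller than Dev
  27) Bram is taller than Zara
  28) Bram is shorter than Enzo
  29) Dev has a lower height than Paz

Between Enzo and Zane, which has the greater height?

Chaining the given relations: Zane < Zara < Dev < Paz < Hana < Leo < Nico < Dana < Bram < Enzo.
So Zane < Enzo; Enzo is the taller of the two.

Enzo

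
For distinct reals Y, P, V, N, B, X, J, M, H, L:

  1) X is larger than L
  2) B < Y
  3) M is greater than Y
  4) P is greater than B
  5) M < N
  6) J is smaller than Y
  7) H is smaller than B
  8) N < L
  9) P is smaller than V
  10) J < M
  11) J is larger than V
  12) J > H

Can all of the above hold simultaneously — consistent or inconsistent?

Every relation is compatible with H < B < P < V < J < Y < M < N < L < X; the set is consistent.

consistent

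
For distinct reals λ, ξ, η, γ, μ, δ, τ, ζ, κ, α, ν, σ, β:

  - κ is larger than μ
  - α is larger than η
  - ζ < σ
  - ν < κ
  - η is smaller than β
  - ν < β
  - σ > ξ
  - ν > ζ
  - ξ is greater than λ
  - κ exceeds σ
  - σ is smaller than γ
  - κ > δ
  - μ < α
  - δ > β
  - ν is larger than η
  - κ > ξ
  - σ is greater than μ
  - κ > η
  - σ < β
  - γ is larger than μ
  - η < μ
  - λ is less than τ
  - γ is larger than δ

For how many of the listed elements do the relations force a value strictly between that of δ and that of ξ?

Chaining upward from ξ reaches: σ, β, γ, κ.
Chaining downward from δ reaches: η, μ, λ, ζ, ν, σ, β.
Strictly between ξ and δ are those in both lists: σ, β — 2 elements.

2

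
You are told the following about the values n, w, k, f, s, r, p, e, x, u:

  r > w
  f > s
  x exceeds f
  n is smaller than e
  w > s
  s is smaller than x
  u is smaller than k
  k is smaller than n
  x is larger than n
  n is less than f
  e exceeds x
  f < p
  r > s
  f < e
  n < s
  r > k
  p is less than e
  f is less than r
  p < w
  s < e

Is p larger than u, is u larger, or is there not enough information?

The relevant relations are u < k; k < n; n < s; s < f; f < p.
Together: u < k < n < s < f < p.
So p is larger.

p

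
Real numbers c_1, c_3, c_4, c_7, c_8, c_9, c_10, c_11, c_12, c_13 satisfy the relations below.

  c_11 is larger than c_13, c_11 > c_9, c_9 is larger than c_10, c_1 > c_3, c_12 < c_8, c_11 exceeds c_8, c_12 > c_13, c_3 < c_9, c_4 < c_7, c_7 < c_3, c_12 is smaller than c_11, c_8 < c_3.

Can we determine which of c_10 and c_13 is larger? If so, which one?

undetermined

Following every chain through c_13: above c_13 we get c_12, c_8, c_3, c_1, c_9, c_11.
c_10 is not reached, and no chain runs the other way from c_10 to c_13.
So the given relations leave the order of c_13 and c_10 undetermined.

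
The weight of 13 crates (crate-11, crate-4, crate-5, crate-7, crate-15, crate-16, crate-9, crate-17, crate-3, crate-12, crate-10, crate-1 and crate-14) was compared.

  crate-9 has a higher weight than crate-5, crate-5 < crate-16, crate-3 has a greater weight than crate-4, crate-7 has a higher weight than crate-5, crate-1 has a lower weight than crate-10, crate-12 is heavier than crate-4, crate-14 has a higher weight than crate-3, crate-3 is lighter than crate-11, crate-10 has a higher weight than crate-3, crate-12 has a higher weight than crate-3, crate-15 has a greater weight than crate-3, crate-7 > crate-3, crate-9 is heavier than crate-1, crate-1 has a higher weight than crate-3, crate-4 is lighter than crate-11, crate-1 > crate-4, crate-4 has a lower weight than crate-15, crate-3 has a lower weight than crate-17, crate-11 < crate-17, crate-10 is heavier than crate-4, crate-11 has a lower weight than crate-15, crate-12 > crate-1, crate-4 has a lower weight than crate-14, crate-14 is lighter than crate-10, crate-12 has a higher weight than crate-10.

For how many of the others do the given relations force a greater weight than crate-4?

10

From crate-4 the given relations immediately reach crate-3, crate-11, crate-1, crate-14, crate-10, crate-12, crate-15.
From those, crate-17, crate-9, crate-7 — 10 in total.
Nothing else is reachable above crate-4; 10 in all.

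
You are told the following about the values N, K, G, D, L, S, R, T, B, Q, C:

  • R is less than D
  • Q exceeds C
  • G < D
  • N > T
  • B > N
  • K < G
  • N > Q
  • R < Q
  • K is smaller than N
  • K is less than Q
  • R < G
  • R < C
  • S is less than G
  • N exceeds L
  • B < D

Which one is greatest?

Chaining downward from D: directly below it, R, G, B; then K, S, N; then L, Q, T; then C.
That covers every other element, and nothing is given above D, so D is the greatest.

D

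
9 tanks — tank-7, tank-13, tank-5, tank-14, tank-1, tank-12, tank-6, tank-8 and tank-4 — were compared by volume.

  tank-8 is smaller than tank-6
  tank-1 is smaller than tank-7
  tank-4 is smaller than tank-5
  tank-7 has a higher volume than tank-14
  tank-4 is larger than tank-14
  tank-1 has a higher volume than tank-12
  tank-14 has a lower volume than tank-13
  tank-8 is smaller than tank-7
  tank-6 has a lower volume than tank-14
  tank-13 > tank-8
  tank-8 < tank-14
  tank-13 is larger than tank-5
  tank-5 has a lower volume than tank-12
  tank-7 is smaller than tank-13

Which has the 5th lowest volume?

tank-5

Chaining the given pairs: tank-8 < tank-6 < tank-14 < tank-4 < tank-5 < tank-12 < tank-1 < tank-7 < tank-13.
The 5th smallest is tank-5.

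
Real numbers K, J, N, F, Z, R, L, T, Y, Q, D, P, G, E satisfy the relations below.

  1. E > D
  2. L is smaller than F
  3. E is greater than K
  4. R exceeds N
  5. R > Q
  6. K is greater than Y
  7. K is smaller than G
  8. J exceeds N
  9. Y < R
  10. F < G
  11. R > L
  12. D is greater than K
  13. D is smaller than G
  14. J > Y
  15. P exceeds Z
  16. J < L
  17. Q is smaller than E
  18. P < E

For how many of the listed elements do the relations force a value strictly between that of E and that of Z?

Chaining upward from Z reaches: P.
Chaining downward from E reaches: Y, P, Q, K, D.
Strictly between Z and E are those in both lists: P — 1 element.

1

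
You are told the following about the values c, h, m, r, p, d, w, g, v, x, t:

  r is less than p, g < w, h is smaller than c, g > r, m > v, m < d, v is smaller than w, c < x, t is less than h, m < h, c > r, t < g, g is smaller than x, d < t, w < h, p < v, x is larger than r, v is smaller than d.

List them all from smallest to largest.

r < p < v < m < d < t < g < w < h < c < x

Nothing is placed below r, so it is least; from there r < p; p < v; v < m; m < d; d < t; t < g; g < w; w < h; h < c; c < x, each given directly.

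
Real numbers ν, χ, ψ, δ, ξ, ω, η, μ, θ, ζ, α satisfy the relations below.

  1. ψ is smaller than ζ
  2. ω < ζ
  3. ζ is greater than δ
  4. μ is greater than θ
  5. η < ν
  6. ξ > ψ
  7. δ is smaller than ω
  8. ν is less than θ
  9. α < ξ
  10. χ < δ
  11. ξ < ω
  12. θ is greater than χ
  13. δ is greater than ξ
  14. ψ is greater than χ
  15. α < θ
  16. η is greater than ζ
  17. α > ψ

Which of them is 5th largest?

Piecing the relations together gives one ordering: χ < ψ < α < ξ < δ < ω < ζ < η < ν < θ < μ.
Counting 5 from the largest end gives ζ.

ζ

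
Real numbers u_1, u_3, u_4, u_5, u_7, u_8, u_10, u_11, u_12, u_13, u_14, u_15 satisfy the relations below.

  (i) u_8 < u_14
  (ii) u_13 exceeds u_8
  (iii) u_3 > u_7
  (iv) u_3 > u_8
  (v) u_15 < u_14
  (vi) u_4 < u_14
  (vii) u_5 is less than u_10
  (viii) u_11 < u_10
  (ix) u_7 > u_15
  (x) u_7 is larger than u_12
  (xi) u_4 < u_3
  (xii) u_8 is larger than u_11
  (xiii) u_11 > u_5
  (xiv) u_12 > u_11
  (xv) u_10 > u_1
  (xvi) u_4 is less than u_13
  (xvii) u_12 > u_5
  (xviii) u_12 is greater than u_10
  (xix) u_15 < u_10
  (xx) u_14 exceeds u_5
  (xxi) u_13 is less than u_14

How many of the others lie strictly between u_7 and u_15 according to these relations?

2

The relations place u_15 below u_7. An element lies strictly between them when it is forced above u_15 and also forced below u_7.
Above u_15: {u_10, u_12, u_3, u_14}. Below u_7: {u_5, u_11, u_1, u_10, u_12}.
Intersection: {u_10, u_12} — 2.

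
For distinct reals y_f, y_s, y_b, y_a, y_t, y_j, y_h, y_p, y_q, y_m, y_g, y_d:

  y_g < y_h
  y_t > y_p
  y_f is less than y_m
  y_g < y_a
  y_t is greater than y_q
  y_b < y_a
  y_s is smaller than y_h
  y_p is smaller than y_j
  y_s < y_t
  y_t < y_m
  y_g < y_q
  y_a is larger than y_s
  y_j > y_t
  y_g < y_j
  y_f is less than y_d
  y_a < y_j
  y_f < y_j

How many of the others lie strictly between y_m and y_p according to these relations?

1

Chaining upward from y_p reaches: y_t, y_j.
Chaining downward from y_m reaches: y_f, y_g, y_q, y_s, y_t.
Strictly between y_p and y_m are those in both lists: y_t — 1 element.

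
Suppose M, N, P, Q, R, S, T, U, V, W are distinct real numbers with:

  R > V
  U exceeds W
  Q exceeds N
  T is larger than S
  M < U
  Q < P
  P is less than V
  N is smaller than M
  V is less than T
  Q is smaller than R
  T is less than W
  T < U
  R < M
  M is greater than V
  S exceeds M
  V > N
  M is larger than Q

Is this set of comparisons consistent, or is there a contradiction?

consistent

The single ordering N < Q < P < V < R < M < S < T < W < U satisfies every listed relation, so no contradiction arises.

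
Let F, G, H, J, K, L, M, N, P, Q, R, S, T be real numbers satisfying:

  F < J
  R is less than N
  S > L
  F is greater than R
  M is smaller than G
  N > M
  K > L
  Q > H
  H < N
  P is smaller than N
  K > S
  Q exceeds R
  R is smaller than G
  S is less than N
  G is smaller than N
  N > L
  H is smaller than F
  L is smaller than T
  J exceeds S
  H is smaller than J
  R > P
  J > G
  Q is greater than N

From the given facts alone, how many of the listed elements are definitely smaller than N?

The elements the relations force below N are P, L, R, S, M, G, H — no chain reaches any other.
That is 7.

7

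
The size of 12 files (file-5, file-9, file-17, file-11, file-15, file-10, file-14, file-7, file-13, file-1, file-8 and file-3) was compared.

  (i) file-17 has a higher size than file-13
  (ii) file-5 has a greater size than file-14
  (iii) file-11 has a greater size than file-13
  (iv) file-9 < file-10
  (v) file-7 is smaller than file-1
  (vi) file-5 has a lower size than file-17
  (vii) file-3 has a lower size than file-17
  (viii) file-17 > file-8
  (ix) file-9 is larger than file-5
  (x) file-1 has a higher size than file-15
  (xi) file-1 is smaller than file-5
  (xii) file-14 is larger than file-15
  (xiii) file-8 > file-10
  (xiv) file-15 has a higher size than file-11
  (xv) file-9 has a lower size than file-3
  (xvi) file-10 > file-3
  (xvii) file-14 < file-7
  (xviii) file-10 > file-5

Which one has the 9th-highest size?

file-14

The consecutive relations fix a unique order: file-13 < file-11 < file-15 < file-14 < file-7 < file-1 < file-5 < file-9 < file-3 < file-10 < file-8 < file-17.
Counting 9 from the largest end gives file-14.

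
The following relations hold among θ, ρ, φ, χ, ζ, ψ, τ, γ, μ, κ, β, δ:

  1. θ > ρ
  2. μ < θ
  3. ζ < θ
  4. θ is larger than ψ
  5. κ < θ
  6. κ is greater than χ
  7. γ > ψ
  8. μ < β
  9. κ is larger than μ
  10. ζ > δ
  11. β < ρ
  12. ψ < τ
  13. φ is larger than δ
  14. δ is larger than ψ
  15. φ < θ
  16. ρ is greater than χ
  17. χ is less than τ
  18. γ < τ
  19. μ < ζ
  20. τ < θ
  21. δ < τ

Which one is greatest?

θ

Chaining downward from θ: directly below it, ψ, μ, κ, ζ, φ, τ, ρ; then χ, δ, β, γ.
That covers every other element, and nothing is given above θ, so θ is the greatest.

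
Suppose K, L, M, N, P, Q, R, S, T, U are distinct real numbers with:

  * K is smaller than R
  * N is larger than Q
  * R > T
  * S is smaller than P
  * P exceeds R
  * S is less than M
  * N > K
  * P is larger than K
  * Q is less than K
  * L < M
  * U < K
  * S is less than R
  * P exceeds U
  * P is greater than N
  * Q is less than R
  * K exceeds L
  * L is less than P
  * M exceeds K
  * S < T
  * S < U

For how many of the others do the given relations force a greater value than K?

4

From K the given relations immediately reach N, M, R, P.
Nothing else is reachable above K; 4 in all.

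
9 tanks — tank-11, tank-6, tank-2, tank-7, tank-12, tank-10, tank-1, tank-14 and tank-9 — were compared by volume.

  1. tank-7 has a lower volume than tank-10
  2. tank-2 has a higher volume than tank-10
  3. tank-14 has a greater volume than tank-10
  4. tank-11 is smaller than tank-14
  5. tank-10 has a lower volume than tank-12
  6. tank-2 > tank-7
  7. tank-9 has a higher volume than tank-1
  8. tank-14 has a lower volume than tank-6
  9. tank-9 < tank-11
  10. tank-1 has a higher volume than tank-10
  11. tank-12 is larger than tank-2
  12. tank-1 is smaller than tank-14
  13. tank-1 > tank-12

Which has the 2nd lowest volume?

Piecing the relations together gives one ordering: tank-7 < tank-10 < tank-2 < tank-12 < tank-1 < tank-9 < tank-11 < tank-14 < tank-6.
The 2nd smallest is tank-10.

tank-10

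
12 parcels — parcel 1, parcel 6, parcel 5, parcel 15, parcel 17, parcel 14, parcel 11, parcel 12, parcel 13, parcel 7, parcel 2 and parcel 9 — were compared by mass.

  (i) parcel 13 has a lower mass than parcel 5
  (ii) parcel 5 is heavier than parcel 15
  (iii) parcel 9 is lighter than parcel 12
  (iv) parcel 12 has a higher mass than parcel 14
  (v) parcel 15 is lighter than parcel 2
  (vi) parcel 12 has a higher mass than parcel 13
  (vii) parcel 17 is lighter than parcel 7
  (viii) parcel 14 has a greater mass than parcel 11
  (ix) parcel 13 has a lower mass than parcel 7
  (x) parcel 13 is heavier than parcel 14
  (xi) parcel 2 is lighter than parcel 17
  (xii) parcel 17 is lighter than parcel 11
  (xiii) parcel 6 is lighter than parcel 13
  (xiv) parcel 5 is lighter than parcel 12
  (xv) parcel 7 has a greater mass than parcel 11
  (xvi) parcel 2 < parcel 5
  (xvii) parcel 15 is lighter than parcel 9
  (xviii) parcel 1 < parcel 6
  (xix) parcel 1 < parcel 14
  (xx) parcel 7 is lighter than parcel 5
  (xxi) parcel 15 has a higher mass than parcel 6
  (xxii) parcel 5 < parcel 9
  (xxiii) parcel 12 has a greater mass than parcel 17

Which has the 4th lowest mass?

parcel 2

The consecutive relations fix a unique order: parcel 1 < parcel 6 < parcel 15 < parcel 2 < parcel 17 < parcel 11 < parcel 14 < parcel 13 < parcel 7 < parcel 5 < parcel 9 < parcel 12.
Counting 4 from the smallest end gives parcel 2.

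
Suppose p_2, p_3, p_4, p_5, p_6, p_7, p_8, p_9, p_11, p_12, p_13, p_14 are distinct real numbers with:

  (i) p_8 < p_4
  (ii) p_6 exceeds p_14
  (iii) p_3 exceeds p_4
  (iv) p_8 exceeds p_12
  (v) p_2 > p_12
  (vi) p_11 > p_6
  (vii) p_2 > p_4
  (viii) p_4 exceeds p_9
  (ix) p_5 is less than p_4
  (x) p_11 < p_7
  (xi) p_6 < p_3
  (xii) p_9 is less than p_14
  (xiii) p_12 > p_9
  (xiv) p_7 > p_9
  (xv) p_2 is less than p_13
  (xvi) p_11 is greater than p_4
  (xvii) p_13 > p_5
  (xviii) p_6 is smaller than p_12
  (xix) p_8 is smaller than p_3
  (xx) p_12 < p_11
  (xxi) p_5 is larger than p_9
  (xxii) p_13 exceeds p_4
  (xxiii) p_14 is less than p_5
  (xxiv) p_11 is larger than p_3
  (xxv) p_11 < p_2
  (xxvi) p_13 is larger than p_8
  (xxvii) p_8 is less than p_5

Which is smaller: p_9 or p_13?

The relevant relations are p_9 < p_14; p_14 < p_6; p_6 < p_12; p_12 < p_8; p_8 < p_5; p_5 < p_4; p_4 < p_3; p_3 < p_11; p_11 < p_2; p_2 < p_13.
Together: p_9 < p_14 < p_6 < p_12 < p_8 < p_5 < p_4 < p_3 < p_11 < p_2 < p_13.
So p_9 < p_13; p_9 is the smaller of the two.

p_9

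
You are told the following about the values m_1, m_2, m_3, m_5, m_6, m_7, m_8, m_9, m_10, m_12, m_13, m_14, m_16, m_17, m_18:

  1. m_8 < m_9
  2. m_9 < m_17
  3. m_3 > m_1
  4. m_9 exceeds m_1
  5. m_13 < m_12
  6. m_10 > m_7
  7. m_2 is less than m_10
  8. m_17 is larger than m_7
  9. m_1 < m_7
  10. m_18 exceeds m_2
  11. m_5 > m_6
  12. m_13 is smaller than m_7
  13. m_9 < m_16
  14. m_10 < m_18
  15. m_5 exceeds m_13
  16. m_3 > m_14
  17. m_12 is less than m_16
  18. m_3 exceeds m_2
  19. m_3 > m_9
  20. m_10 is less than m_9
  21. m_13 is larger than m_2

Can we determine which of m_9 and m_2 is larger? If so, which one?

m_9

Link the given pairs in sequence: m_2 < m_13; m_13 < m_7; m_7 < m_10; m_10 < m_9.
Chaining these gives m_2 < m_13 < m_7 < m_10 < m_9.
So m_9 is larger.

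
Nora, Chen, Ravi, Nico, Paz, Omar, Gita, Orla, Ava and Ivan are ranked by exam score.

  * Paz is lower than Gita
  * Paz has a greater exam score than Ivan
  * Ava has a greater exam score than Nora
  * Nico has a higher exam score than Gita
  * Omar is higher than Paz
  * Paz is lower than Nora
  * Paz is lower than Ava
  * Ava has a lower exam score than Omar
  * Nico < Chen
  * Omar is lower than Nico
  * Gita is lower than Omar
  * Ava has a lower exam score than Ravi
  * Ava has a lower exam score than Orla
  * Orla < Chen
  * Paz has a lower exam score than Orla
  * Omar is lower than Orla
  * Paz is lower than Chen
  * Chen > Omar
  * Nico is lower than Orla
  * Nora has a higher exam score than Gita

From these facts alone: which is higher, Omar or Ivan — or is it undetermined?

Chaining the given relations: Ivan < Paz < Gita < Nora < Ava < Omar.
So Omar is higher.

Omar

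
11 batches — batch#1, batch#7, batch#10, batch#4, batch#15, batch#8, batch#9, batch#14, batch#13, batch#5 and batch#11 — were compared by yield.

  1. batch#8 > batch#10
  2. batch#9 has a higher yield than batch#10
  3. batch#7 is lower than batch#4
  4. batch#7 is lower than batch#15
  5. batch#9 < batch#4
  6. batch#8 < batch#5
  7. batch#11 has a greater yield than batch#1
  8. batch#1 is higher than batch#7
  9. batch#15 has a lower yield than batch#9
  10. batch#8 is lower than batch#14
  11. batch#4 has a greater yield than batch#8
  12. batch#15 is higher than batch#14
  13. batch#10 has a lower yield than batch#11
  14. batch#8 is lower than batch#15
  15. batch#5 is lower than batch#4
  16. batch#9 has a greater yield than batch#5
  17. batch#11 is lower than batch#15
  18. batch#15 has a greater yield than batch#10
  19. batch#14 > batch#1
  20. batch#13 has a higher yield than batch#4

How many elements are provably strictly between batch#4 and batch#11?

2

The relations place batch#11 below batch#4. An element lies strictly between them when it is forced above batch#11 and also forced below batch#4.
Above batch#11: {batch#15, batch#9, batch#13}. Below batch#4: {batch#7, batch#10, batch#1, batch#8, batch#14, batch#5, batch#15, batch#9}.
Intersection: {batch#15, batch#9} — 2.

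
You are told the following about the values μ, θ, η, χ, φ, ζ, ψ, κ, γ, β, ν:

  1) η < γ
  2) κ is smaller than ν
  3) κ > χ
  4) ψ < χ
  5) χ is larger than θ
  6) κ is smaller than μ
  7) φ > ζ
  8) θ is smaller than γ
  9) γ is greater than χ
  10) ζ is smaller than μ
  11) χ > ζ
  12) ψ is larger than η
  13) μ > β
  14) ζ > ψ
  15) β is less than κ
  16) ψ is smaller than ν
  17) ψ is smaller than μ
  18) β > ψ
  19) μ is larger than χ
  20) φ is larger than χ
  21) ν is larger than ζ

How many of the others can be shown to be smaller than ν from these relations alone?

Directly below ν: ψ, ζ, κ.
One step further: η, χ, β (6 so far).
One step further: θ (7 so far).
No other element is forced below ν by the given relations, so the count is 7.

7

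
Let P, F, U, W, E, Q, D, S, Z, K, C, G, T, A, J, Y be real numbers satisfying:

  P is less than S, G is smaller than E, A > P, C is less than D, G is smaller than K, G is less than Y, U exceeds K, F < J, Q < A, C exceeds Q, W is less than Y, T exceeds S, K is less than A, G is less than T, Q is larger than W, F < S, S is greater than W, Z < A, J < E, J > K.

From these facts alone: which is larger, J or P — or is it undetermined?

undetermined

Following every chain through P: above P we get S, T, A.
J is not reached, and no chain runs the other way from J to P.
So the given relations leave the order of P and J undetermined.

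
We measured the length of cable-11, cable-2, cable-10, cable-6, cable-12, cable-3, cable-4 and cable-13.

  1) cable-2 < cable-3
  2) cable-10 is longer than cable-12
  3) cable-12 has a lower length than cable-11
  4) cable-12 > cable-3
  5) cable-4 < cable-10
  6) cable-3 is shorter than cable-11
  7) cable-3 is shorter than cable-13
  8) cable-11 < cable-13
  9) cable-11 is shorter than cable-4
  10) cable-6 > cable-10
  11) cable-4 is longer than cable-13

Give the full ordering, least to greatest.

cable-2 < cable-3 < cable-12 < cable-11 < cable-13 < cable-4 < cable-10 < cable-6

Nothing is placed below cable-2, so it is least; from there cable-2 < cable-3; cable-3 < cable-12; cable-12 < cable-11; cable-11 < cable-13; cable-13 < cable-4; cable-4 < cable-10; cable-10 < cable-6, each given directly.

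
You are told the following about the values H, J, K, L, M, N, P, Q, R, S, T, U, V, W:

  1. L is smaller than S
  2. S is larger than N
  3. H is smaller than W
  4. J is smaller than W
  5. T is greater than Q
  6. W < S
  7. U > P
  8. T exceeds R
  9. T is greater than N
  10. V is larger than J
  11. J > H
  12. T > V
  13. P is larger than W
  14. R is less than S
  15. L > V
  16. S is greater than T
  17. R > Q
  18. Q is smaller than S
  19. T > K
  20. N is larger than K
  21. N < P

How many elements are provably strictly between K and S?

2

The relations place K below S. An element lies strictly between them when it is forced above K and also forced below S.
Above K: {N, P, T, U}. Below S: {H, N, J, Q, V, L, W, R, T}.
Intersection: {N, T} — 2.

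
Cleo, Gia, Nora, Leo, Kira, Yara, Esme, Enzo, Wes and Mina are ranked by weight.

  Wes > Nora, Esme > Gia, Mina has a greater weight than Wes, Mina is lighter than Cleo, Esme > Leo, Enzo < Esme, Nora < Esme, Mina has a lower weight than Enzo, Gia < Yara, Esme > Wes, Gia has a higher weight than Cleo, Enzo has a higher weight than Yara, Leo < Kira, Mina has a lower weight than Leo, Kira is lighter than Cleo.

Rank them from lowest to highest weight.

The consecutive links are each given: Nora < Wes; Wes < Mina; Mina < Leo; Leo < Kira; Kira < Cleo; Cleo < Gia; Gia < Yara; Yara < Enzo; Enzo < Esme.

Nora < Wes < Mina < Leo < Kira < Cleo < Gia < Yara < Enzo < Esme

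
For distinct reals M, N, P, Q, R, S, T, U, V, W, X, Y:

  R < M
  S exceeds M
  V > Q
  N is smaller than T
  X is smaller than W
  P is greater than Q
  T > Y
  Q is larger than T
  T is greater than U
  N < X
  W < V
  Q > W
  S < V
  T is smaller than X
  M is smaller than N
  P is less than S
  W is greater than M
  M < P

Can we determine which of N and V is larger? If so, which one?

The relevant relations are N < T; T < X; X < W; W < Q; Q < P; P < S; S < V.
Together: N < T < X < W < Q < P < S < V.
So V is larger.

V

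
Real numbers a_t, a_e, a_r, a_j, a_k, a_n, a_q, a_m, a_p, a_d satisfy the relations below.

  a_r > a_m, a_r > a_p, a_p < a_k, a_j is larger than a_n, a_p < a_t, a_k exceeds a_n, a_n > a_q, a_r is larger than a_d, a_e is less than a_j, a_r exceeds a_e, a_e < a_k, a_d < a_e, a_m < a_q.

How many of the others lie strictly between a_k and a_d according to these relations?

The relations place a_d below a_k. An element lies strictly between them when it is forced above a_d and also forced below a_k.
Above a_d: {a_e, a_r, a_j}. Below a_k: {a_p, a_m, a_e, a_q, a_n}.
Intersection: {a_e} — 1.

1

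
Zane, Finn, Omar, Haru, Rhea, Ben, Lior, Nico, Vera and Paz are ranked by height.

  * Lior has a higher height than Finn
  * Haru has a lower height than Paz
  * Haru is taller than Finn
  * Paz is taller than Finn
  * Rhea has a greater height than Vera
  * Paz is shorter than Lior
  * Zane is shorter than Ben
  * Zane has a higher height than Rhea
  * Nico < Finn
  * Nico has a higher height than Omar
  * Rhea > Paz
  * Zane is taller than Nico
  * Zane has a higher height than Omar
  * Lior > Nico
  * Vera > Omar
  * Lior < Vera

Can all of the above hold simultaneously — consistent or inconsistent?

Every relation is compatible with Omar < Nico < Finn < Haru < Paz < Lior < Vera < Rhea < Zane < Ben; the set is consistent.

consistent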